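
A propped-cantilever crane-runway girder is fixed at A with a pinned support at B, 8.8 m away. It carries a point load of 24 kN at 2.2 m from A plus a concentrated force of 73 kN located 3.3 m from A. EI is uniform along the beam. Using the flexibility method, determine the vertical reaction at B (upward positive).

R_B = 15.54 kN

Remove the prop at B; the released (primary) structure is a cantilever built in at A.
Deflection at B on the released cantilever, summing each load's contribution:
  point load 24 at a = 2.2: Pa²(3L − a)/(6EI) = 468.5/EI
  point load 73 at a = 3.3: Pa²(3L − a)/(6EI) = 3061/EI
  δ_0 = 3529/EI
Flexibility coefficient — unit upward force at B: δ_{BB} = L³/(3EI) = 227.2/EI.
The prop prevents deflection at B: R_B = δ_0/δ_{BB} = 3529/227.2 = 15.54 kN.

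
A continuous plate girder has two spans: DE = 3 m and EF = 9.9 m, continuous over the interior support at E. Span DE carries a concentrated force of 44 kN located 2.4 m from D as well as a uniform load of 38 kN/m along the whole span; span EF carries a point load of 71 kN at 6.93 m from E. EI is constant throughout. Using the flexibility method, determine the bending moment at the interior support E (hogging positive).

Take M_E as the redundant. Released structure: two simple spans DE and EF with a hinge at E.
Rotations at E on the released spans (each span's end-slope, ×1/EI):
  span DE: point load 44 at a = 2.4: Pab(L + a)/(6LEI) = 19.01/EI
  span DE: UDL 38: wL³/(24EI) = 42.75/EI
  span EF: point load 71 at a = 6.93: Pab(L + b)/(6LEI) = 316.6/EI
  relative rotation θ_0 = (61.76 + 316.6)/EI = 378.4/EI
A unit hogging moment at E produces rotation L₁/(3EI) + L₂/(3EI) = 4.3/EI.
Slope continuity at E: θ_0 = M_E·4.3/EI, so M_E = 378.4/4.3 = 88 kN·m (hogging).

M_E = 88 kN·m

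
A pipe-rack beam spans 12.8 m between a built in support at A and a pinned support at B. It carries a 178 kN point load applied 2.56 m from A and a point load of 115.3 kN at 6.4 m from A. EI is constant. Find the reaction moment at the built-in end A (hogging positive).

Release the roller at B. Primary structure: cantilever fixed at A.
Deflection at B on the released cantilever, summing each load's contribution:
  point load 178 at a = 2.56: Pa²(3L − a)/(6EI) = 6968/EI
  point load 115.3 at a = 6.4: Pa²(3L − a)/(6EI) = 25188/EI
  δ_0 = 32156/EI
Flexibility coefficient — unit upward force at B: δ_{BB} = L³/(3EI) = 699.1/EI.
The prop prevents deflection at B: R_B = δ_0/δ_{BB} = 32156/699.1 = 46 kN.
Moment equilibrium about A: M_A = Σ(load moments about A) − R_B·L = 1194 − 46×12.8 = 604.8 kN·m.

M_A = 604.8 kN·m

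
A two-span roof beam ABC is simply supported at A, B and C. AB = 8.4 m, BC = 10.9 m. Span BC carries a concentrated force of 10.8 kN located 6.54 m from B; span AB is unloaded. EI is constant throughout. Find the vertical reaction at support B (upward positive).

R_B = 6.674 kN

Release continuity at B by inserting a hinge; the redundant is the internal moment M_B. The primary structure is two simply-supported spans AB and BC.
Rotations at B on the released spans (each span's end-slope, ×1/EI):
  span BC: point load 10.8 at a = 6.54: Pab(L + b)/(6LEI) = 71.86/EI
  relative rotation θ_0 = (0 + 71.86)/EI = 71.86/EI
A unit hogging moment at B produces rotation L₁/(3EI) + L₂/(3EI) = 6.433/EI.
Compatibility: M_B·(L₁+L₂)/(3EI) = θ_0, giving M_B = 11.17 kN·m (hogging).
Span AB, ΣM about A with M_B applied at B: R_B^{AB}·8.4 = 0 + 11.17, so R_B^{AB} = 1.33 kN and R_A = 0 − 1.33 = -1.33 kN.
Span BC, ΣM about C: R_B^{BC}·10.9 = 47.09 + 11.17, so R_B^{BC} = 5.345 kN and R_C = 10.8 − 5.345 = 5.455 kN.
R_B = 1.33 + 5.345 = 6.674 kN.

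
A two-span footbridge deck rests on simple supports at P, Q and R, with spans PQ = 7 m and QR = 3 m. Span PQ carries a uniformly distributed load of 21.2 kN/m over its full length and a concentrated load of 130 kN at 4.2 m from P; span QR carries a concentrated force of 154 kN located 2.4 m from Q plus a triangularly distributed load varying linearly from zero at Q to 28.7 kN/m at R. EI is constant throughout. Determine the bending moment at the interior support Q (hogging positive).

Release continuity at Q by inserting a hinge; the redundant is the internal moment M_Q. The primary structure is two simply-supported spans PQ and QR.
Discontinuity in slope at Q on the released structure — sum the simple-span end rotations:
  span PQ: UDL 21.2: wL³/(24EI) = 303/EI
  span PQ: point load 130 at a = 4.2: Pab(L + a)/(6LEI) = 407.7/EI
  span QR: point load 154 at a = 2.4: Pab(L + b)/(6LEI) = 44.35/EI
  span QR: triangular load, peak 28.7: 7w₀L³/(360EI) = 15.07/EI
  relative rotation θ_0 = (710.7 + 59.42)/EI = 770.1/EI
A unit hogging moment at Q produces rotation L₁/(3EI) + L₂/(3EI) = 3.333/EI.
Compatibility: M_Q·(L₁+L₂)/(3EI) = θ_0, giving M_Q = 231 kN·m (hogging).

M_Q = 231 kN·m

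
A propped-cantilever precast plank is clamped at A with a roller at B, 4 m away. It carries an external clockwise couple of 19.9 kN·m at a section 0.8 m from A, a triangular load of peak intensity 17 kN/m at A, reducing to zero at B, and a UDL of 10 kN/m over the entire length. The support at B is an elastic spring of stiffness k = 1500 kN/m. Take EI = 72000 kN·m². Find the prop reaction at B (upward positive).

R_B = 7.534 kN

Take the reaction at B as the redundant and release it; the primary structure is a cantilever fixed at A.
Free-end deflection of the primary structure under the applied loading (downward +):
  clockwise couple 19.9 at a = 0.8: M₀a(2L − a)/(2EI) = 57.31/EI
  triangular load, peak 17 at the fixed end: w₀L⁴/(30EI) = 145.1/EI
  UDL 10: wL⁴/(8EI) = 320/EI
  δ_0 = 522.4/EI
Tip deflection under a unit load at B: L³/(3EI) = 21.33/EI.
With EI = 72000 kN·m²: δ_0 = 0.007255 m and δ_{BB} = 0.000296 m/kN.
Compatibility — the spring shortens by R_B/k under the reaction it provides: δ_0 − R_B·δ_{BB} = R_B/k. With 1/k = 0.000667 m/kN, R_B = δ_0 / (δ_{BB} + 1/k) = 0.007255 / (0.000296 + 0.000667) = 7.534 kN.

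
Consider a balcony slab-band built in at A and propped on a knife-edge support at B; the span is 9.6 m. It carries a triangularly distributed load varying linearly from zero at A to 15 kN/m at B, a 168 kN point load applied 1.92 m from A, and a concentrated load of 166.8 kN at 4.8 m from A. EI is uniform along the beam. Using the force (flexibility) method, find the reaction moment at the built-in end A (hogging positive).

M_A = 613.1 kN·m

Remove the prop at B; the released (primary) structure is a cantilever built in at A.
Deflection at B on the released cantilever, summing each load's contribution:
  triangular load, peak 15 at the free end: 11w₀L⁴/(120EI) = 11679/EI
  point load 168 at a = 1.92: Pa²(3L − a)/(6EI) = 2775/EI
  point load 166.8 at a = 4.8: Pa²(3L − a)/(6EI) = 15372/EI
  δ_0 = 29825/EI
Flexibility coefficient — unit upward force at B: δ_{BB} = L³/(3EI) = 294.9/EI.
Compatibility at B: δ_0 − R_B·δ_{BB} = 0, so R_B = 29825/294.9 = 101.1 kN.
Moment equilibrium about A: M_A = Σ(load moments about A) − R_B·L = 1584 − 101.1×9.6 = 613.1 kN·m.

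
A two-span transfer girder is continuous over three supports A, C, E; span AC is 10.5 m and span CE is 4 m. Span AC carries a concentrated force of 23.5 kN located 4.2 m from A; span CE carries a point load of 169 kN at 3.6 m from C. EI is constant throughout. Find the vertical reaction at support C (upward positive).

R_C = 39.85 kN

Take M_C as the redundant. Released structure: two simple spans AC and CE with a hinge at C.
End slopes at the hinge C, treating each span as simply supported:
  span AC: point load 23.5 at a = 4.2: Pab(L + a)/(6LEI) = 145.1/EI
  span CE: point load 169 at a = 3.6: Pab(L + b)/(6LEI) = 44.62/EI
  relative rotation θ_0 = (145.1 + 44.62)/EI = 189.7/EI
A unit hogging moment at C produces rotation L₁/(3EI) + L₂/(3EI) = 4.833/EI.
Slope continuity at C: θ_0 = M_C·4.833/EI, so M_C = 189.7/4.833 = 39.25 kN·m (hogging).
Span AC, ΣM about A with M_C applied at C: R_C^{AC}·10.5 = 98.7 + 39.25, so R_C^{AC} = 13.14 kN and R_A = 23.5 − 13.14 = 10.36 kN.
Span CE, ΣM about E: R_C^{CE}·4 = 67.6 + 39.25, so R_C^{CE} = 26.71 kN and R_E = 169 − 26.71 = 142.3 kN.
R_C = 13.14 + 26.71 = 39.85 kN.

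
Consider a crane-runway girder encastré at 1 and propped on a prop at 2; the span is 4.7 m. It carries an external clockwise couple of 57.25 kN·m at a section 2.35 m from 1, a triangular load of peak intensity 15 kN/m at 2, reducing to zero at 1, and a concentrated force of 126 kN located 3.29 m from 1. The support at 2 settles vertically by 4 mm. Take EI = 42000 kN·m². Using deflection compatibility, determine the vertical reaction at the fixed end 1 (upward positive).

R_1 = 62.01 kN

Release the roller at 2. Primary structure: cantilever fixed at 1.
Free-end deflection of the primary structure under the applied loading (downward +):
  clockwise couple 57.25 at a = 2.35: M₀a(2L − a)/(2EI) = 474.2/EI
  triangular load, peak 15 at the free end: 11w₀L⁴/(120EI) = 671/EI
  point load 126 at a = 3.29: Pa²(3L − a)/(6EI) = 2457/EI
  δ_0 = 3602/EI
Tip deflection under a unit load at 2: L³/(3EI) = 34.61/EI.
With EI = 42000 kN·m²: δ_0 = 0.085771 m and δ_{22} = 0.000824 m/kN.
Compatibility — the beam at 2 must follow the support down by 0.004 m: δ_0 − R_2·δ_{22} = 0.004, so R_2 = (0.085771 − 0.004)/0.000824 = 99.24 kN.
Vertical equilibrium: R_1 = ΣP − R_2 = 161.2 − 99.24 = 62.01 kN.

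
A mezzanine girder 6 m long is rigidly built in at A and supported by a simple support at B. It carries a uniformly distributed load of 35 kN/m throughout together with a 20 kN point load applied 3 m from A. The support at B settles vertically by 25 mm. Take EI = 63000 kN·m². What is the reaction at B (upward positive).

Release the roller at B. Primary structure: cantilever fixed at A.
Free-end deflection of the primary structure under the applied loading (downward +):
  UDL 35: wL⁴/(8EI) = 5670/EI
  point load 20 at a = 3: Pa²(3L − a)/(6EI) = 450/EI
  δ_0 = 6120/EI
Flexibility coefficient — unit upward force at B: δ_{BB} = L³/(3EI) = 72/EI.
With EI = 63000 kN·m²: δ_0 = 0.097143 m and δ_{BB} = 0.001143 m/kN.
Compatibility — the beam at B must follow the support down by 0.025 m: δ_0 − R_B·δ_{BB} = 0.025, so R_B = (0.097143 − 0.025)/0.001143 = 63.12 kN.

R_B = 63.12 kN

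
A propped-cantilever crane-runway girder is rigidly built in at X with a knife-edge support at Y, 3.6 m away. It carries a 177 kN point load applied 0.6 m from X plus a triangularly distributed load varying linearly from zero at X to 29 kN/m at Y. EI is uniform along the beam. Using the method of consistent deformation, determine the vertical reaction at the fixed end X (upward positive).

Choose R_Y as the redundant. The primary structure is the cantilever fixed at X.
Primary-structure tip deflection at Y by superposition:
  point load 177 at a = 0.6: Pa²(3L − a)/(6EI) = 108.3/EI
  triangular load, peak 29 at the free end: 11w₀L⁴/(120EI) = 446.5/EI
  δ_0 = 554.8/EI
Flexibility coefficient — unit upward force at Y: δ_{YY} = L³/(3EI) = 15.55/EI.
The prop prevents deflection at Y: R_Y = δ_0/δ_{YY} = 554.8/15.55 = 35.68 kN.
Vertical equilibrium: R_X = ΣP − R_Y = 229.2 − 35.68 = 193.5 kN.

R_X = 193.5 kN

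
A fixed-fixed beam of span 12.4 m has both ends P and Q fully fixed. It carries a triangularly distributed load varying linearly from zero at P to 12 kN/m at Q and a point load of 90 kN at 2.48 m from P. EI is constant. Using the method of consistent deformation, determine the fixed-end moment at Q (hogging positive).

Take the two fixed-end moments M_P, M_Q as redundants; the released structure is the simple span PQ.
End rotations of the released simple span under the applied load (×1/EI):
  at P: triangular load, peak 12: 7w₀L³/(360EI) = 444.9/EI
  at Q: triangular load, peak 12: w₀L³/(45EI) = 508.4/EI
  at P: point load 90 at a = 2.48: Pab(L + b)/(6LEI) = 664.2/EI
  at Q: point load 90 at a = 2.48: Pab(L + a)/(6LEI) = 442.8/EI
  θ_P0 = 1109/EI,  θ_Q0 = 951.3/EI
Flexibility coefficients: a unit moment at one end gives L/(3EI) there and L/(6EI) at the far end, so f₁₁ = f₂₂ = 4.133/EI and f₁₂ = f₂₁ = 2.067/EI.
Compatibility — zero rotation at each built-in end:
  4.133 M_P + 2.067 M_Q = 1109
  2.067 M_P + 4.133 M_Q = 951.3
Solving the pair gives M_P = 204.4 kN·m and M_Q = 128 kN·m (hogging).

M_Q = 128 kN·m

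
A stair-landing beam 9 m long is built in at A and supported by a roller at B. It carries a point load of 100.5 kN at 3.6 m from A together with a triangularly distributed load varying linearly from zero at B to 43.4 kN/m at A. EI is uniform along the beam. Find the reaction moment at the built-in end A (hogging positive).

Release the roller at B. Primary structure: cantilever fixed at A.
Primary-structure tip deflection at B by superposition:
  point load 100.5 at a = 3.6: Pa²(3L − a)/(6EI) = 5080/EI
  triangular load, peak 43.4 at the fixed end: w₀L⁴/(30EI) = 9492/EI
  δ_0 = 14571/EI
Tip deflection under a unit load at B: L³/(3EI) = 243/EI.
Compatibility at B: δ_0 − R_B·δ_{BB} = 0, so R_B = 14571/243 = 59.96 kN.
Moment equilibrium about A: M_A = Σ(load moments about A) − R_B·L = 947.7 − 59.96×9 = 408 kN·m.

M_A = 408 kN·m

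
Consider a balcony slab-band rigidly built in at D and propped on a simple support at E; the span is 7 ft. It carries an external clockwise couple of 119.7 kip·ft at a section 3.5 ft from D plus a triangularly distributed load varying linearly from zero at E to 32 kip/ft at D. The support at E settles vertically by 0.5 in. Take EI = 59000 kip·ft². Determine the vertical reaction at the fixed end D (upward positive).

R_D = 91.86 kip

Take the reaction at E as the redundant and release it; the primary structure is a cantilever fixed at D.
Deflection at E on the released cantilever, summing each load's contribution:
  clockwise couple 119.7 at a = 3.5: M₀a(2L − a)/(2EI) = 2199/EI
  triangular load, peak 32 at the fixed end: w₀L⁴/(30EI) = 2561/EI
  δ_0 = 4761/EI
Tip deflection under a unit load at E: L³/(3EI) = 114.3/EI.
With EI = 59000 kip·ft²: δ_0 = 0.080687 ft and δ_{EE} = 0.001938 ft/kip.
Compatibility — the beam at E must follow the support down by 0.04167 ft: δ_0 − R_E·δ_{EE} = 0.04167, so R_E = (0.080687 − 0.04167)/0.001938 = 20.14 kip.
Vertical equilibrium: R_D = ΣP − R_E = 112 − 20.14 = 91.86 kip.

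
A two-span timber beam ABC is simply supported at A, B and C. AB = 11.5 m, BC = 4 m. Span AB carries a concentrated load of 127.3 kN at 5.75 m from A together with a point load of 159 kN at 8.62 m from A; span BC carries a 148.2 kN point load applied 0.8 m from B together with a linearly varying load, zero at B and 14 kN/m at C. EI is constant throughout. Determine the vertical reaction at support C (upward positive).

Take M_B as the redundant. Released structure: two simple spans AB and BC with a hinge at B.
Rotations at B on the released spans (each span's end-slope, ×1/EI):
  span AB: point load 127.3 at a = 5.75: Pab(L + a)/(6LEI) = 1052/EI
  span AB: point load 159 at a = 8.62: Pab(L + a)/(6LEI) = 1151/EI
  span BC: point load 148.2 at a = 0.8: Pab(L + b)/(6LEI) = 113.8/EI
  span BC: triangular load, peak 14: 7w₀L³/(360EI) = 17.42/EI
  relative rotation θ_0 = (2203 + 131.2)/EI = 2334/EI
A unit hogging moment at B produces rotation L₁/(3EI) + L₂/(3EI) = 5.167/EI.
Slope continuity at B: θ_0 = M_B·5.167/EI, so M_B = 2334/5.167 = 451.8 kN·m (hogging).
Span BC, ΣM about C: R_B^{BC}·4 = 511.6 + 451.8, so R_B^{BC} = 240.9 kN and R_C = 176.2 − 240.9 = -64.65 kN.

R_C = -64.65 kN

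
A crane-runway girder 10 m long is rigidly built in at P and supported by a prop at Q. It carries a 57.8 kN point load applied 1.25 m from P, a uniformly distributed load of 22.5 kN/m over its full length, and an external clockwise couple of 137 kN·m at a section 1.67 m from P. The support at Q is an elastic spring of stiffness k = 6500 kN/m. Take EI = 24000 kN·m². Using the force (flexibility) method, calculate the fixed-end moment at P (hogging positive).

M_P = 424.7 kN·m

Release the roller at Q. Primary structure: cantilever fixed at P.
Deflection at Q on the released cantilever, summing each load's contribution:
  point load 57.8 at a = 1.25: Pa²(3L − a)/(6EI) = 432.7/EI
  UDL 22.5: wL⁴/(8EI) = 28125/EI
  clockwise couple 137 at a = 1.67: M₀a(2L − a)/(2EI) = 2097/EI
  δ_0 = 30655/EI
Flexibility coefficient — unit upward force at Q: δ_{QQ} = L³/(3EI) = 333.3/EI.
With EI = 24000 kN·m²: δ_0 = 1.2773 m and δ_{QQ} = 0.013889 m/kN.
Compatibility — the spring shortens by R_Q/k under the reaction it provides: δ_0 − R_Q·δ_{QQ} = R_Q/k. With 1/k = 0.000154 m/kN, R_Q = δ_0 / (δ_{QQ} + 1/k) = 1.2773 / (0.013889 + 0.000154) = 90.96 kN.
Moment equilibrium about P: M_P = Σ(load moments about P) − R_Q·L = 1334 − 90.96×10 = 424.7 kN·m.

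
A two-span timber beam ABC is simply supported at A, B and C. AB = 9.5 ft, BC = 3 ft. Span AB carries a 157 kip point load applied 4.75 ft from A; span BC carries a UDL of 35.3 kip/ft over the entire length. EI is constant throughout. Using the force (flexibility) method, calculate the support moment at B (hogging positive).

Insert a hinge at B; M_B is the redundant, and each span becomes simply supported.
Discontinuity in slope at B on the released structure — sum the simple-span end rotations:
  span AB: point load 157 at a = 4.75: Pab(L + a)/(6LEI) = 885.6/EI
  span BC: UDL 35.3: wL³/(24EI) = 39.71/EI
  relative rotation θ_0 = (885.6 + 39.71)/EI = 925.3/EI
A unit hogging moment at B produces rotation L₁/(3EI) + L₂/(3EI) = 4.167/EI.
Compatibility: M_B·(L₁+L₂)/(3EI) = θ_0, giving M_B = 222.1 kip·ft (hogging).

M_B = 222.1 kip·ft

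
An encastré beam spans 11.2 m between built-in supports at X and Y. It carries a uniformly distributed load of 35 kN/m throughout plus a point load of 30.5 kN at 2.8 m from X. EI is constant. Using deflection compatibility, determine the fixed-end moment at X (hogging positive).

M_X = 413.9 kN·m

Take the two fixed-end moments M_X, M_Y as redundants; the released structure is the simple span XY.
End rotations of the released simple span under the applied load (×1/EI):
  at X: UDL 35: wL³/(24EI) = 2049/EI
  at Y: UDL 35: wL³/(24EI) = 2049/EI
  at X: point load 30.5 at a = 2.8: Pab(L + b)/(6LEI) = 209.2/EI
  at Y: point load 30.5 at a = 2.8: Pab(L + a)/(6LEI) = 149.4/EI
  θ_X0 = 2258/EI,  θ_Y0 = 2198/EI
Flexibility coefficients: a unit moment at one end gives L/(3EI) there and L/(6EI) at the far end, so f₁₁ = f₂₂ = 3.733/EI and f₁₂ = f₂₁ = 1.867/EI.
Compatibility — zero rotation at each built-in end:
  3.733 M_X + 1.867 M_Y = 2258
  1.867 M_X + 3.733 M_Y = 2198
Solving the pair gives M_X = 413.9 kN·m and M_Y = 381.9 kN·m (hogging).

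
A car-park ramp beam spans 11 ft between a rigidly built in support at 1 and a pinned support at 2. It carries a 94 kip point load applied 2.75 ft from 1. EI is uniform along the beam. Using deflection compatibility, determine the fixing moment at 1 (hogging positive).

M_1 = 169.6 kip·ft

Choose R_2 as the redundant. The primary structure is the cantilever fixed at 1.
Deflection at 2 on the released cantilever, summing each load's contribution:
  point load 94 at a = 2.75: Pa²(3L − a)/(6EI) = 3584/EI
Flexibility coefficient — unit upward force at 2: δ_{22} = L³/(3EI) = 443.7/EI.
The prop prevents deflection at 2: R_2 = δ_0/δ_{22} = 3584/443.7 = 8.078 kip.
Moment equilibrium about 1: M_1 = Σ(load moments about 1) − R_2·L = 258.5 − 8.078×11 = 169.6 kip·ft.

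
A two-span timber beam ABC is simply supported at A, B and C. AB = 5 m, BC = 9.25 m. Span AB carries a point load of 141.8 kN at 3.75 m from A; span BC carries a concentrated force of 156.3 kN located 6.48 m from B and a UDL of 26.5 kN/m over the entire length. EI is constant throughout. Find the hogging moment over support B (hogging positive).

Take M_B as the redundant. Released structure: two simple spans AB and BC with a hinge at B.
End slopes at the hinge B, treating each span as simply supported:
  span AB: point load 141.8 at a = 3.75: Pab(L + a)/(6LEI) = 193.9/EI
  span BC: point load 156.3 at a = 6.48: Pab(L + b)/(6LEI) = 607.6/EI
  span BC: UDL 26.5: wL³/(24EI) = 873.9/EI
  relative rotation θ_0 = (193.9 + 1482)/EI = 1675/EI
A unit hogging moment at B produces rotation L₁/(3EI) + L₂/(3EI) = 4.75/EI.
Slope continuity at B: θ_0 = M_B·4.75/EI, so M_B = 1675/4.75 = 352.7 kN·m (hogging).

M_B = 352.7 kN·m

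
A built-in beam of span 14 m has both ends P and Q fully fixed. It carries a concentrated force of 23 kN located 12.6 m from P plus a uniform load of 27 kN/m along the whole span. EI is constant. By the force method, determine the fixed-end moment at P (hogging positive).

M_P = 443.9 kN·m

Take the two fixed-end moments M_P, M_Q as redundants; the released structure is the simple span PQ.
Simple-span end rotations at P and Q under the given loads:
  at P: point load 23 at a = 12.6: Pab(L + b)/(6LEI) = 74.38/EI
  at Q: point load 23 at a = 12.6: Pab(L + a)/(6LEI) = 128.5/EI
  at P: UDL 27: wL³/(24EI) = 3087/EI
  at Q: UDL 27: wL³/(24EI) = 3087/EI
  θ_P0 = 3161/EI,  θ_Q0 = 3215/EI
Flexibility coefficients: a unit moment at one end gives L/(3EI) there and L/(6EI) at the far end, so f₁₁ = f₂₂ = 4.667/EI and f₁₂ = f₂₁ = 2.333/EI.
Compatibility — zero rotation at each built-in end:
  4.667 M_P + 2.333 M_Q = 3161
  2.333 M_P + 4.667 M_Q = 3215
Solving the pair gives M_P = 443.9 kN·m and M_Q = 467.1 kN·m (hogging).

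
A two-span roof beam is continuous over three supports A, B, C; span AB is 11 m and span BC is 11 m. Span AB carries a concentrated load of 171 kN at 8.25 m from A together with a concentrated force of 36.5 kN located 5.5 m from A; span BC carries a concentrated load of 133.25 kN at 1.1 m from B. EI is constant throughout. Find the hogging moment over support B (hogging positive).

Insert a hinge at B; M_B is the redundant, and each span becomes simply supported.
End slopes at the hinge B, treating each span as simply supported:
  span AB: point load 171 at a = 8.25: Pab(L + a)/(6LEI) = 1132/EI
  span AB: point load 36.5 at a = 5.5: Pab(L + a)/(6LEI) = 276/EI
  span BC: point load 133.25 at a = 1.1: Pab(L + b)/(6LEI) = 459.5/EI
  relative rotation θ_0 = (1408 + 459.5)/EI = 1867/EI
A unit hogging moment at B produces rotation L₁/(3EI) + L₂/(3EI) = 7.333/EI.
Compatibility: M_B·(L₁+L₂)/(3EI) = θ_0, giving M_B = 254.6 kN·m (hogging).

M_B = 254.6 kN·m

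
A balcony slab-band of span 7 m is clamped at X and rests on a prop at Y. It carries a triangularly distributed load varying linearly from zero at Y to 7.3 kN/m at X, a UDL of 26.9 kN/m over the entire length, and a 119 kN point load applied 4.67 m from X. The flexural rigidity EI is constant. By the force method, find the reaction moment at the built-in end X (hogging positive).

Take the reaction at Y as the redundant and release it; the primary structure is a cantilever fixed at X.
Deflection at Y on the released cantilever, summing each load's contribution:
  triangular load, peak 7.3 at the fixed end: w₀L⁴/(30EI) = 584.2/EI
  UDL 26.9: wL⁴/(8EI) = 8073/EI
  point load 119 at a = 4.67: Pa²(3L − a)/(6EI) = 7063/EI
  δ_0 = 15721/EI
Flexibility coefficient — unit upward force at Y: δ_{YY} = L³/(3EI) = 114.3/EI.
Compatibility at Y: δ_0 − R_Y·δ_{YY} = 0, so R_Y = 15721/114.3 = 137.5 kN.
Moment equilibrium about X: M_X = Σ(load moments about X) − R_Y·L = 1274 − 137.5×7 = 311.9 kN·m.

M_X = 311.9 kN·m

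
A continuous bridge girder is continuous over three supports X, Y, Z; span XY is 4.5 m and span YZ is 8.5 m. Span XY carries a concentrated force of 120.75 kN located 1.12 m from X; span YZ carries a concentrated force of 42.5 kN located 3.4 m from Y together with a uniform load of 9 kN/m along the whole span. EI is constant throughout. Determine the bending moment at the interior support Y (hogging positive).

Release continuity at Y by inserting a hinge; the redundant is the internal moment M_Y. The primary structure is two simply-supported spans XY and YZ.
Rotations at Y on the released spans (each span's end-slope, ×1/EI):
  span XY: point load 120.75 at a = 1.12: Pab(L + a)/(6LEI) = 95.15/EI
  span YZ: point load 42.5 at a = 3.4: Pab(L + b)/(6LEI) = 196.5/EI
  span YZ: UDL 9: wL³/(24EI) = 230.3/EI
  relative rotation θ_0 = (95.15 + 426.8)/EI = 522/EI
A unit hogging moment at Y produces rotation L₁/(3EI) + L₂/(3EI) = 4.333/EI.
Slope continuity at Y: θ_0 = M_Y·4.333/EI, so M_Y = 522/4.333 = 120.5 kN·m (hogging).

M_Y = 120.5 kN·m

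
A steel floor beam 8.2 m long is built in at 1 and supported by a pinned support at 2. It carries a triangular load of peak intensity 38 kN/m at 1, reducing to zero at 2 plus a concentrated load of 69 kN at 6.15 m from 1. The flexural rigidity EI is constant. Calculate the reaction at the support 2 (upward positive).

R_2 = 74.82 kN

Release the roller at 2. Primary structure: cantilever fixed at 1.
Deflection at 2 on the released cantilever, summing each load's contribution:
  triangular load, peak 38 at the fixed end: w₀L⁴/(30EI) = 5727/EI
  point load 69 at a = 6.15: Pa²(3L − a)/(6EI) = 8025/EI
  δ_0 = 13752/EI
Flexibility coefficient — unit upward force at 2: δ_{22} = L³/(3EI) = 183.8/EI.
Compatibility at 2: δ_0 − R_2·δ_{22} = 0, so R_2 = 13752/183.8 = 74.82 kN.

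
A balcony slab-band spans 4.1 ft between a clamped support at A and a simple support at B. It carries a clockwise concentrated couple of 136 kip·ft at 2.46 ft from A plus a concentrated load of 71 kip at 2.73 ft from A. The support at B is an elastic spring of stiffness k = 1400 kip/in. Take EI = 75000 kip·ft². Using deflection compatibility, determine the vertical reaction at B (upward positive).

Release the roller at B. Primary structure: cantilever fixed at A.
Primary-structure tip deflection at B by superposition:
  clockwise couple 136 at a = 2.46: M₀a(2L − a)/(2EI) = 960.2/EI
  point load 71 at a = 2.73: Pa²(3L − a)/(6EI) = 844/EI
  δ_0 = 1804/EI
Tip deflection under a unit load at B: L³/(3EI) = 22.97/EI.
With EI = 75000 kip·ft²: δ_0 = 0.024056 ft and δ_{BB} = 0.000306 ft/kip.
Compatibility — the spring shortens by R_B/k under the reaction it provides: δ_0 − R_B·δ_{BB} = R_B/k. With 1/k = 1/(1400×12) ft/kip = 0.00006 ft/kip, R_B = δ_0 / (δ_{BB} + 1/k) = 0.024056 / (0.000306 + 0.00006) = 65.76 kip.

R_B = 65.76 kip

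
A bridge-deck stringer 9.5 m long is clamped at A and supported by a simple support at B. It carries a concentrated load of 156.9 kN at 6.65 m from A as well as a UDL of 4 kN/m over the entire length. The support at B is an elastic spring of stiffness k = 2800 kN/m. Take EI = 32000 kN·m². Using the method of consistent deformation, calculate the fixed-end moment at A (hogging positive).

Take the reaction at B as the redundant and release it; the primary structure is a cantilever fixed at A.
Free-end deflection of the primary structure under the applied loading (downward +):
  point load 156.9 at a = 6.65: Pa²(3L − a)/(6EI) = 25268/EI
  UDL 4: wL⁴/(8EI) = 4073/EI
  δ_0 = 29340/EI
Tip deflection under a unit load at B: L³/(3EI) = 285.8/EI.
With EI = 32000 kN·m²: δ_0 = 0.91688 m and δ_{BB} = 0.008931 m/kN.
Compatibility — the spring shortens by R_B/k under the reaction it provides: δ_0 − R_B·δ_{BB} = R_B/k. With 1/k = 0.000357 m/kN, R_B = δ_0 / (δ_{BB} + 1/k) = 0.91688 / (0.008931 + 0.000357) = 98.72 kN.
Moment equilibrium about A: M_A = Σ(load moments about A) − R_B·L = 1224 − 98.72×9.5 = 286.1 kN·m.

M_A = 286.1 kN·m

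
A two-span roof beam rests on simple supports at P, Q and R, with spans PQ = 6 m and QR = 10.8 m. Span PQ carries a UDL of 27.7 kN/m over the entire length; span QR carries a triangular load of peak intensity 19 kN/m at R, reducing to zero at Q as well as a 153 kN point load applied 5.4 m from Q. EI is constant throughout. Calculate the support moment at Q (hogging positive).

M_Q = 326.8 kN·m

Insert a hinge at Q; M_Q is the redundant, and each span becomes simply supported.
Rotations at Q on the released spans (each span's end-slope, ×1/EI):
  span PQ: UDL 27.7: wL³/(24EI) = 249.3/EI
  span QR: triangular load, peak 19: 7w₀L³/(360EI) = 465.4/EI
  span QR: point load 153 at a = 5.4: Pab(L + b)/(6LEI) = 1115/EI
  relative rotation θ_0 = (249.3 + 1581)/EI = 1830/EI
A unit hogging moment at Q produces rotation L₁/(3EI) + L₂/(3EI) = 5.6/EI.
Slope continuity at Q: θ_0 = M_Q·5.6/EI, so M_Q = 1830/5.6 = 326.8 kN·m (hogging).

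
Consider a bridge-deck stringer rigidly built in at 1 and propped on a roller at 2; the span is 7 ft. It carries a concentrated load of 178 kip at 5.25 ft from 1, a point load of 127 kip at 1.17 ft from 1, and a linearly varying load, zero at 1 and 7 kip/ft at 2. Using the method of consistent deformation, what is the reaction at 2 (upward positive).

Release the roller at 2. Primary structure: cantilever fixed at 1.
Free-end deflection of the primary structure under the applied loading (downward +):
  point load 178 at a = 5.25: Pa²(3L − a)/(6EI) = 12879/EI
  point load 127 at a = 1.17: Pa²(3L − a)/(6EI) = 574.6/EI
  triangular load, peak 7 at the free end: 11w₀L⁴/(120EI) = 1541/EI
  δ_0 = 14994/EI
Tip deflection under a unit load at 2: L³/(3EI) = 114.3/EI.
Compatibility at 2: δ_0 − R_2·δ_{22} = 0, so R_2 = 14994/114.3 = 131.1 kip.

R_2 = 131.1 kip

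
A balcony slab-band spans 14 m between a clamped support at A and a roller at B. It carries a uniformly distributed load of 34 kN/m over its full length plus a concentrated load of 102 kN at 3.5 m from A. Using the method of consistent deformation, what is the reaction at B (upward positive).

Release the roller at B. Primary structure: cantilever fixed at A.
Free-end deflection of the primary structure under the applied loading (downward +):
  UDL 34: wL⁴/(8EI) = 163268/EI
  point load 102 at a = 3.5: Pa²(3L − a)/(6EI) = 8018/EI
  δ_0 = 171286/EI
Tip deflection under a unit load at B: L³/(3EI) = 914.7/EI.
The prop prevents deflection at B: R_B = δ_0/δ_{BB} = 171286/914.7 = 187.3 kN.

R_B = 187.3 kN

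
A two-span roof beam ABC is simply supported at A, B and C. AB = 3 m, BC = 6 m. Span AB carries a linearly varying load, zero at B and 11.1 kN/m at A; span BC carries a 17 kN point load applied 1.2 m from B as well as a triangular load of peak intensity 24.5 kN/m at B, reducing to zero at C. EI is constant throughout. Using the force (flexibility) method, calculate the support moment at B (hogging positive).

M_B = 50.93 kN·m

Take M_B as the redundant. Released structure: two simple spans AB and BC with a hinge at B.
Discontinuity in slope at B on the released structure — sum the simple-span end rotations:
  span AB: triangular load, peak 11.1: 7w₀L³/(360EI) = 5.827/EI
  span BC: point load 17 at a = 1.2: Pab(L + b)/(6LEI) = 29.38/EI
  span BC: triangular load, peak 24.5: w₀L³/(45EI) = 117.6/EI
  relative rotation θ_0 = (5.827 + 147)/EI = 152.8/EI
A unit hogging moment at B produces rotation L₁/(3EI) + L₂/(3EI) = 3/EI.
Slope continuity at B: θ_0 = M_B·3/EI, so M_B = 152.8/3 = 50.93 kN·m (hogging).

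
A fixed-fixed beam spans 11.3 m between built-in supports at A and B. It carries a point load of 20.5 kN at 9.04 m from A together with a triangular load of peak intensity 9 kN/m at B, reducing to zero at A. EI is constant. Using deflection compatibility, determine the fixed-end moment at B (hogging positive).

Take the two fixed-end moments M_A, M_B as redundants; the released structure is the simple span AB.
End rotations of the released simple span under the applied load (×1/EI):
  at A: point load 20.5 at a = 9.04: Pab(L + b)/(6LEI) = 83.76/EI
  at B: point load 20.5 at a = 9.04: Pab(L + a)/(6LEI) = 125.6/EI
  at A: triangular load, peak 9: 7w₀L³/(360EI) = 252.5/EI
  at B: triangular load, peak 9: w₀L³/(45EI) = 288.6/EI
  θ_A0 = 336.3/EI,  θ_B0 = 414.2/EI
Flexibility coefficients: a unit moment at one end gives L/(3EI) there and L/(6EI) at the far end, so f₁₁ = f₂₂ = 3.767/EI and f₁₂ = f₂₁ = 1.883/EI.
Compatibility — zero rotation at each built-in end:
  3.767 M_A + 1.883 M_B = 336.3
  1.883 M_A + 3.767 M_B = 414.2
Solving the pair gives M_A = 45.72 kN·m and M_B = 87.11 kN·m (hogging).

M_B = 87.11 kN·m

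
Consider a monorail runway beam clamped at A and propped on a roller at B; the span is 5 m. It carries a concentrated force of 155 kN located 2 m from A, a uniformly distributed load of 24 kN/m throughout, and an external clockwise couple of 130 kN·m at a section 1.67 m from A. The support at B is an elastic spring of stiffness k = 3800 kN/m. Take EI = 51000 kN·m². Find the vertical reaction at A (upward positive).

R_A = 200.2 kN

Remove the prop at B; the released (primary) structure is a cantilever built in at A.
Primary-structure tip deflection at B by superposition:
  point load 155 at a = 2: Pa²(3L − a)/(6EI) = 1343/EI
  UDL 24: wL⁴/(8EI) = 1875/EI
  clockwise couple 130 at a = 1.67: M₀a(2L − a)/(2EI) = 904.2/EI
  δ_0 = 4123/EI
Flexibility coefficient — unit upward force at B: δ_{BB} = L³/(3EI) = 41.67/EI.
With EI = 51000 kN·m²: δ_0 = 0.080834 m and δ_{BB} = 0.000817 m/kN.
Compatibility — the spring shortens by R_B/k under the reaction it provides: δ_0 − R_B·δ_{BB} = R_B/k. With 1/k = 0.000263 m/kN, R_B = δ_0 / (δ_{BB} + 1/k) = 0.080834 / (0.000817 + 0.000263) = 74.84 kN.
Vertical equilibrium: R_A = ΣP − R_B = 275 − 74.84 = 200.2 kN.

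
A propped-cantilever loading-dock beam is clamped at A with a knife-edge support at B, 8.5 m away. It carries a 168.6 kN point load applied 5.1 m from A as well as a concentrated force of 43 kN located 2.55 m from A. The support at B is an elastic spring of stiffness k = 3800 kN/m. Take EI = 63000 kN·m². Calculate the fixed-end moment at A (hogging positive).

Choose R_B as the redundant. The primary structure is the cantilever fixed at A.
Free-end deflection of the primary structure under the applied loading (downward +):
  point load 168.6 at a = 5.1: Pa²(3L − a)/(6EI) = 14910/EI
  point load 43 at a = 2.55: Pa²(3L − a)/(6EI) = 1069/EI
  δ_0 = 15979/EI
Flexibility coefficient — unit upward force at B: δ_{BB} = L³/(3EI) = 204.7/EI.
With EI = 63000 kN·m²: δ_0 = 0.25364 m and δ_{BB} = 0.003249 m/kN.
Compatibility — the spring shortens by R_B/k under the reaction it provides: δ_0 − R_B·δ_{BB} = R_B/k. With 1/k = 0.000263 m/kN, R_B = δ_0 / (δ_{BB} + 1/k) = 0.25364 / (0.003249 + 0.000263) = 72.21 kN.
Moment equilibrium about A: M_A = Σ(load moments about A) − R_B·L = 969.5 − 72.21×8.5 = 355.7 kN·m.

M_A = 355.7 kN·m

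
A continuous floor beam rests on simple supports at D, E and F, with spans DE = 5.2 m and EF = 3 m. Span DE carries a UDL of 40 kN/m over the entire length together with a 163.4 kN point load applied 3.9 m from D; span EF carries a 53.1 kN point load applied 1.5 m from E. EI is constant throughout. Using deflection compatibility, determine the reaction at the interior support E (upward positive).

R_E = 350.4 kN

Release continuity at E by inserting a hinge; the redundant is the internal moment M_E. The primary structure is two simply-supported spans DE and EF.
End slopes at the hinge E, treating each span as simply supported:
  span DE: UDL 40: wL³/(24EI) = 234.3/EI
  span DE: point load 163.4 at a = 3.9: Pab(L + a)/(6LEI) = 241.6/EI
  span EF: point load 53.1 at a = 1.5: Pab(L + b)/(6LEI) = 29.87/EI
  relative rotation θ_0 = (476 + 29.87)/EI = 505.8/EI
A unit hogging moment at E produces rotation L₁/(3EI) + L₂/(3EI) = 2.733/EI.
Slope continuity at E: θ_0 = M_E·2.733/EI, so M_E = 505.8/2.733 = 185.1 kN·m (hogging).
Span DE, ΣM about D with M_E applied at E: R_E^{DE}·5.2 = 1178 + 185.1, so R_E^{DE} = 262.1 kN and R_D = 371.4 − 262.1 = 109.3 kN.
Span EF, ΣM about F: R_E^{EF}·3 = 79.65 + 185.1, so R_E^{EF} = 88.24 kN and R_F = 53.1 − 88.24 = -35.14 kN.
R_E = 262.1 + 88.24 = 350.4 kN.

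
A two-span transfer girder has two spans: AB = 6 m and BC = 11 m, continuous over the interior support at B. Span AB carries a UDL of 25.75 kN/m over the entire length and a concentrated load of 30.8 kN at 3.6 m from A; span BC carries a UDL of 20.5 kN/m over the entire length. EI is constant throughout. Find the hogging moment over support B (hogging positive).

Release continuity at B by inserting a hinge; the redundant is the internal moment M_B. The primary structure is two simply-supported spans AB and BC.
End slopes at the hinge B, treating each span as simply supported:
  span AB: UDL 25.75: wL³/(24EI) = 231.8/EI
  span AB: point load 30.8 at a = 3.6: Pab(L + a)/(6LEI) = 70.96/EI
  span BC: UDL 20.5: wL³/(24EI) = 1137/EI
  relative rotation θ_0 = (302.7 + 1137)/EI = 1440/EI
A unit hogging moment at B produces rotation L₁/(3EI) + L₂/(3EI) = 5.667/EI.
Slope continuity at B: θ_0 = M_B·5.667/EI, so M_B = 1440/5.667 = 254 kN·m (hogging).

M_B = 254 kN·m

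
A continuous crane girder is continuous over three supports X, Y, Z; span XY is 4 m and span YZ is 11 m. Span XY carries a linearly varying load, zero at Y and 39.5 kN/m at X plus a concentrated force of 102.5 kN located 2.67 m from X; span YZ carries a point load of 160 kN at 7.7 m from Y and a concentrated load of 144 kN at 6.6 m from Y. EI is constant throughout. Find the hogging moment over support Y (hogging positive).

M_Y = 401.4 kN·m

Take M_Y as the redundant. Released structure: two simple spans XY and YZ with a hinge at Y.
Discontinuity in slope at Y on the released structure — sum the simple-span end rotations:
  span XY: triangular load, peak 39.5: 7w₀L³/(360EI) = 49.16/EI
  span XY: point load 102.5 at a = 2.67: Pab(L + a)/(6LEI) = 101.2/EI
  span YZ: point load 160 at a = 7.7: Pab(L + b)/(6LEI) = 880.9/EI
  span YZ: point load 144 at a = 6.6: Pab(L + b)/(6LEI) = 975.7/EI
  relative rotation θ_0 = (150.3 + 1857)/EI = 2007/EI
A unit hogging moment at Y produces rotation L₁/(3EI) + L₂/(3EI) = 5/EI.
Compatibility: M_Y·(L₁+L₂)/(3EI) = θ_0, giving M_Y = 401.4 kN·m (hogging).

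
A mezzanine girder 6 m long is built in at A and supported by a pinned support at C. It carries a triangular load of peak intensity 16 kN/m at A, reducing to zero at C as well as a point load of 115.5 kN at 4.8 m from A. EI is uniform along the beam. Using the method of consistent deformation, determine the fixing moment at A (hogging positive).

M_A = 104.9 kN·m

Choose R_C as the redundant. The primary structure is the cantilever fixed at A.
Primary-structure tip deflection at C by superposition:
  triangular load, peak 16 at the fixed end: w₀L⁴/(30EI) = 691.2/EI
  point load 115.5 at a = 4.8: Pa²(3L − a)/(6EI) = 5854/EI
  δ_0 = 6546/EI
Flexibility coefficient — unit upward force at C: δ_{CC} = L³/(3EI) = 72/EI.
The prop prevents deflection at C: R_C = δ_0/δ_{CC} = 6546/72 = 90.91 kN.
Moment equilibrium about A: M_A = Σ(load moments about A) − R_C·L = 650.4 − 90.91×6 = 104.9 kN·m.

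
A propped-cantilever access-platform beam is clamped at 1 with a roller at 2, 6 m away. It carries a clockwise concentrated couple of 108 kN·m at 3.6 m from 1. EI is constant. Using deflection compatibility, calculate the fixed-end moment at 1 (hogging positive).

Remove the prop at 2; the released (primary) structure is a cantilever built in at 1.
Deflection at 2 on the released cantilever, summing each load's contribution:
  clockwise couple 108 at a = 3.6: M₀a(2L − a)/(2EI) = 1633/EI
Flexibility coefficient — unit upward force at 2: δ_{22} = L³/(3EI) = 72/EI.
The prop prevents deflection at 2: R_2 = δ_0/δ_{22} = 1633/72 = 22.68 kN.
Moment equilibrium about 1: M_1 = Σ(load moments about 1) − R_2·L = 108 − 22.68×6 = -28.08 kN·m.

M_1 = -28.08 kN·m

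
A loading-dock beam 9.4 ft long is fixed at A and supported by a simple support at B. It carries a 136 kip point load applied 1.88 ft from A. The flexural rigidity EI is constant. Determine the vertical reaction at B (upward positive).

R_B = 7.616 kip

Release the roller at B. Primary structure: cantilever fixed at A.
Free-end deflection of the primary structure under the applied loading (downward +):
  point load 136 at a = 1.88: Pa²(3L − a)/(6EI) = 2109/EI
Flexibility coefficient — unit upward force at B: δ_{BB} = L³/(3EI) = 276.9/EI.
Compatibility at B: δ_0 − R_B·δ_{BB} = 0, so R_B = 2109/276.9 = 7.616 kip.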